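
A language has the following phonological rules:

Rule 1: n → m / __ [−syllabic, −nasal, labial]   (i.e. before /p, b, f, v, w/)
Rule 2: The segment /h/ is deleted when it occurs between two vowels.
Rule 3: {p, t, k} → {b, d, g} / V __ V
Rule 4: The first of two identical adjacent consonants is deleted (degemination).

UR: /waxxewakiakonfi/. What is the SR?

waxewagiagomfi

Rule 1 (nasal place assimilation): /n/ precedes the labial consonant /f/, so it assimilates in place to [m]. /waxxewakiakonfi/ → waxxewakiakomfi.
Rule 2 (intervocalic h-deletion): no segment meets the environment; /waxxewakiakomfi/ is unchanged.
Rule 3 (intervocalic voicing): /k/ is a voiceless stop between vowels /a/ and /i/, so it voices to [g]. /k/ is a voiceless stop between vowels /a/ and /o/, so it voices to [g]. /waxxewakiakomfi/ → waxxewagiagomfi.
Rule 4 (degemination): /xx/ is a geminate; the first /x/ deletes. /waxxewagiagomfi/ → waxewagiagomfi.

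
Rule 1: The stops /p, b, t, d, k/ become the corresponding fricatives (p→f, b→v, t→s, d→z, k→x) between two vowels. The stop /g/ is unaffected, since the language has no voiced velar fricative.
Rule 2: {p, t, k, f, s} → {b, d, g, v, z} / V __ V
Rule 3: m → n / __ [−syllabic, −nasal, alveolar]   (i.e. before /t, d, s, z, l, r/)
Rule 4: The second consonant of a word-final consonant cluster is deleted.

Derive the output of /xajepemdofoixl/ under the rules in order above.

Rule 1 (intervocalic spirantization): /p/ is a stop between vowels /e/ and /e/, so it spirantizes to the fricative [f]. /xajepemdofoixl/ → xajefemdofoixl.
Rule 2 (intervocalic voicing): /f/ is a voiceless obstruent between vowels /e/ and /e/, so it voices to [v]. /f/ is a voiceless obstruent between vowels /o/ and /o/, so it voices to [v]. /xajefemdofoixl/ → xajevemdovoixl.
Rule 3 (nasal place assimilation): /m/ precedes the alveolar consonant /d/, so it assimilates in place to [n]. /xajevemdovoixl/ → xajevendovoixl.
Rule 4 (final cluster simplification): /l/ is the second consonant of a word-final cluster /xl/, so it deletes. /xajevendovoixl/ → xajevendovoix.

xajevendovoix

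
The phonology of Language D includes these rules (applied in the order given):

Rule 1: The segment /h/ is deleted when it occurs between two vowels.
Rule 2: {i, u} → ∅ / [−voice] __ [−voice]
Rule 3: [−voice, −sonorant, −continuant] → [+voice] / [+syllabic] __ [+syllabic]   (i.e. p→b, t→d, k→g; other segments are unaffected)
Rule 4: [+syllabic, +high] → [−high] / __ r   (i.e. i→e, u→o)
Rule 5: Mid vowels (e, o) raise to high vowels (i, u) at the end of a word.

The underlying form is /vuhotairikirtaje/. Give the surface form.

Rule 1 (intervocalic h-deletion): /h/ occurs between vowels /u/ and /o/, so it deletes. /vuhotairikirtaje/ → vuotairikirtaje.
Rule 2 (high vowel syncope): no segment meets the environment; /vuotairikirtaje/ is unchanged.
Rule 3 (intervocalic voicing): /t/ is a voiceless stop between vowels /o/ and /a/, so it voices to [d]. /k/ is a voiceless stop between vowels /i/ and /i/, so it voices to [g]. /vuotairikirtaje/ → vuodairigirtaje.
Rule 4 (pre-rhotic lowering): /i/ is a high vowel immediately before /r/, so it lowers to [e]. /i/ is a high vowel immediately before /r/, so it lowers to [e]. /vuodairigirtaje/ → vuodaerigertaje.
Rule 5 (final vowel raising): /e/ is a mid vowel in word-final position, so it raises to [i]. /vuodaerigertaje/ → vuodaerigertaji.

vuodaerigertaji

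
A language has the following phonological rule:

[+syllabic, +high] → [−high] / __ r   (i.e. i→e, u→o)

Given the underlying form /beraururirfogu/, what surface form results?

beraororerfogu

/u/ is a high vowel immediately before /r/, so it lowers to [o].
/u/ is a high vowel immediately before /r/, so it lowers to [o].
/i/ is a high vowel immediately before /r/, so it lowers to [e].
The other instance of /u/ does not occur in the required environment and remains unchanged.
Surface form: [beraororerfogu].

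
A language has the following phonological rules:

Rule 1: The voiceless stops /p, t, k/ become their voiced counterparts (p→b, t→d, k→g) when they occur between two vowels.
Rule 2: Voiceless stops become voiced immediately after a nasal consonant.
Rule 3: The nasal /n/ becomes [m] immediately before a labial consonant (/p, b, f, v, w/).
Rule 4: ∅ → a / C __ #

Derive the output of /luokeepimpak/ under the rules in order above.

luogeebimbaka

Rule 1 (intervocalic voicing): /k/ is a voiceless stop between vowels /o/ and /e/, so it voices to [g]. /p/ is a voiceless stop between vowels /e/ and /i/, so it voices to [b]. /luokeepimpak/ → luogeebimpak.
Rule 2 (post-nasal voicing): /p/ is a voiceless stop immediately after the nasal /m/, so it voices to [b]. /luogeebimpak/ → luogeebimbak.
Rule 3 (nasal place assimilation): no segment meets the environment; /luogeebimbak/ is unchanged.
Rule 4 (final a-epenthesis): the form ends in the consonant /k/, so [a] is inserted word-finally. /luogeebimbak/ → luogeebimbaka.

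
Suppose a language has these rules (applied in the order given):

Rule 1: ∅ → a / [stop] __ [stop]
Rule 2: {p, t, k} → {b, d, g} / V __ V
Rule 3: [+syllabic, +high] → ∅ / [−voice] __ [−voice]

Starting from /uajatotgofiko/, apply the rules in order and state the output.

Rule 1 (stop-cluster a-epenthesis): /t/ and /g/ form a stop–stop cluster, so [a] is inserted between them. /uajatotgofiko/ → uajatotagofiko.
Rule 2 (intervocalic voicing): /t/ is a voiceless stop between vowels /a/ and /o/, so it voices to [d]. /t/ is a voiceless stop between vowels /o/ and /a/, so it voices to [d]. /k/ is a voiceless stop between vowels /i/ and /o/, so it voices to [g]. /uajatotagofiko/ → uajadodagofigo.
Rule 3 (high vowel syncope): no segment meets the environment; /uajadodagofigo/ is unchanged.

uajadodagofigo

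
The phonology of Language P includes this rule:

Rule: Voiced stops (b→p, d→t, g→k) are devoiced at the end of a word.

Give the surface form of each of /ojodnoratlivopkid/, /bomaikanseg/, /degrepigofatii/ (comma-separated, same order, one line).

/ojodnoratlivopkid/: /d/ is a voiced stop in word-final position, so it devoices to [t]. → [ojodnoratlivopkit].
/bomaikanseg/: /g/ is a voiced stop in word-final position, so it devoices to [k]. → [bomaikansek].
/degrepigofatii/: the rule's environment is not met; surfaces unchanged as [degrepigofatii].

ojodnoratlivopkit, bomaikansek, degrepigofatii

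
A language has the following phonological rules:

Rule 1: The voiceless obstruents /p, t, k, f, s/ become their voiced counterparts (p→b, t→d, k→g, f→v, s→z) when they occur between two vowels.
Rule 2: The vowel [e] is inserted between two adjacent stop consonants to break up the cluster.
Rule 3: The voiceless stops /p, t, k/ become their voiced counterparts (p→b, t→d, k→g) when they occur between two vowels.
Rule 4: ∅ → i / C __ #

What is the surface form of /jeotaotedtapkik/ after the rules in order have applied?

jeodaodededabegiki

Rule 1 (intervocalic voicing): /t/ is a voiceless obstruent between vowels /o/ and /a/, so it voices to [d]. /t/ is a voiceless obstruent between vowels /o/ and /e/, so it voices to [d]. /jeotaotedtapkik/ → jeodaodedtapkik.
Rule 2 (stop-cluster e-epenthesis): /d/ and /t/ form a stop–stop cluster, so [e] is inserted between them. /p/ and /k/ form a stop–stop cluster, so [e] is inserted between them. /jeodaodedtapkik/ → jeodaodedetapekik.
Rule 3 (intervocalic voicing): /t/ is a voiceless stop between vowels /e/ and /a/, so it voices to [d]. /p/ is a voiceless stop between vowels /a/ and /e/, so it voices to [b]. /k/ is a voiceless stop between vowels /e/ and /i/, so it voices to [g]. /jeodaodedetapekik/ → jeodaodededabegik.
Rule 4 (final i-epenthesis): the form ends in the consonant /k/, so [i] is inserted word-finally. /jeodaodededabegik/ → jeodaodededabegiki.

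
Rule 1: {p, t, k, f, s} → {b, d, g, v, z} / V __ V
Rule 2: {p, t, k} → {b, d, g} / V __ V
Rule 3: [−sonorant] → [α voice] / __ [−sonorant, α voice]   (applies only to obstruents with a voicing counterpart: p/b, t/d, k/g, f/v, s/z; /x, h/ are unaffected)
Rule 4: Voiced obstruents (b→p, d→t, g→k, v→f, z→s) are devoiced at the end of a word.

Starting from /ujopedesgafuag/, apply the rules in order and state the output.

ujobedezgavuak

Rule 1 (intervocalic voicing): /p/ is a voiceless obstruent between vowels /o/ and /e/, so it voices to [b]. /f/ is a voiceless obstruent between vowels /a/ and /u/, so it voices to [v]. /ujopedesgafuag/ → ujobedesgavuag.
Rule 2 (intervocalic voicing): no segment meets the environment; /ujobedesgavuag/ is unchanged.
Rule 3 (regressive voicing assimilation): /s/ precedes the voiced obstruent /g/, so it voices to [z] by assimilation. /ujobedesgavuag/ → ujobedezgavuag.
Rule 4 (final devoicing): /g/ is a voiced obstruent in word-final position, so it devoices to [k]. /ujobedezgavuag/ → ujobedezgavuak.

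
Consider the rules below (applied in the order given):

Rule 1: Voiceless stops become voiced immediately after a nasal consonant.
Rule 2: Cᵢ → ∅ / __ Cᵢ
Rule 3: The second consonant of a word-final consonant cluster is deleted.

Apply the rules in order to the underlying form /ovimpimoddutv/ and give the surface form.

ovimbimodut

Rule 1 (post-nasal voicing): /p/ is a voiceless stop immediately after the nasal /m/, so it voices to [b]. /ovimpimoddutv/ → ovimbimoddutv.
Rule 2 (degemination): /dd/ is a geminate; the first /d/ deletes. /ovimbimoddutv/ → ovimbimodutv.
Rule 3 (final cluster simplification): /v/ is the second consonant of a word-final cluster /tv/, so it deletes. /ovimbimodutv/ → ovimbimodut.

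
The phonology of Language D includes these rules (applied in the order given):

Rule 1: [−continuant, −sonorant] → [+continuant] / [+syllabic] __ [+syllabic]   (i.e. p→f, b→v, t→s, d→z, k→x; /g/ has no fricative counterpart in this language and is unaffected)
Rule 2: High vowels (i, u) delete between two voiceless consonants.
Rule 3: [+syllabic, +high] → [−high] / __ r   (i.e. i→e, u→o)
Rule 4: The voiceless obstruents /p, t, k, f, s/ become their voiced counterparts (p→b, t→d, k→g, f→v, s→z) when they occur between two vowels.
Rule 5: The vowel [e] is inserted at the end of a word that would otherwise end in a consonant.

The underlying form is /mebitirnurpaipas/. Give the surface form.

mevizernorpaivase

Rule 1 (intervocalic spirantization): /b/ is a stop between vowels /e/ and /i/, so it spirantizes to the fricative [v]. /t/ is a stop between vowels /i/ and /i/, so it spirantizes to the fricative [s]. /p/ is a stop between vowels /i/ and /a/, so it spirantizes to the fricative [f]. /mebitirnurpaipas/ → mevisirnurpaifas.
Rule 2 (high vowel syncope): no segment meets the environment; /mevisirnurpaifas/ is unchanged.
Rule 3 (pre-rhotic lowering): /i/ is a high vowel immediately before /r/, so it lowers to [e]. /u/ is a high vowel immediately before /r/, so it lowers to [o]. /mevisirnurpaifas/ → mevisernorpaifas.
Rule 4 (intervocalic voicing): /s/ is a voiceless obstruent between vowels /i/ and /e/, so it voices to [z]. /f/ is a voiceless obstruent between vowels /i/ and /a/, so it voices to [v]. /mevisernorpaifas/ → mevizernorpaivas.
Rule 5 (final e-epenthesis): the form ends in the consonant /s/, so [e] is inserted word-finally. /mevizernorpaivas/ → mevizernorpaivase.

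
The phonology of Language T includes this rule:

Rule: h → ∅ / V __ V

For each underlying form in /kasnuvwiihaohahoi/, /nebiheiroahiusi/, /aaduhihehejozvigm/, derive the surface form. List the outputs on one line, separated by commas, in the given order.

kasnuvwiiaoaoi, nebieiroaiusi, aaduieejozvigm

/kasnuvwiihaohahoi/: /h/ occurs between vowels /i/ and /a/, so it deletes. /h/ occurs between vowels /o/ and /a/, so it deletes. /h/ occurs between vowels /a/ and /o/, so it deletes. → [kasnuvwiiaoaoi].
/nebiheiroahiusi/: /h/ occurs between vowels /i/ and /e/, so it deletes. /h/ occurs between vowels /a/ and /i/, so it deletes. → [nebieiroaiusi].
/aaduhihehejozvigm/: /h/ occurs between vowels /u/ and /i/, so it deletes. /h/ occurs between vowels /i/ and /e/, so it deletes. /h/ occurs between vowels /e/ and /e/, so it deletes. → [aaduieejozvigm].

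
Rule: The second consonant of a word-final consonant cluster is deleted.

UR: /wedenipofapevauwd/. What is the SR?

/d/ is the second consonant of a word-final cluster /wd/, so it deletes.
The other instances of /w/, /d/, /n/, /p/, /f/, /v/ do not occur in the required environment and remain unchanged.
Surface form: [wedenipofapevauw].

wedenipofapevauw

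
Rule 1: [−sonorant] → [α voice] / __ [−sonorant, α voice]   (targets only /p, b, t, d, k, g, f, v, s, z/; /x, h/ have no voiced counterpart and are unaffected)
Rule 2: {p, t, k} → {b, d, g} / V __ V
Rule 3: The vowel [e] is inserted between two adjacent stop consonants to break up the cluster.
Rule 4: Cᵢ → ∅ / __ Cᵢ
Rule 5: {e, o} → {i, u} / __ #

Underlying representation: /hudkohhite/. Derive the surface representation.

hutekohidi

Rule 1 (regressive voicing assimilation): /d/ precedes the voiceless obstruent /k/, so it devoices to [t] by assimilation. /hudkohhite/ → hutkohhite.
Rule 2 (intervocalic voicing): /t/ is a voiceless stop between vowels /i/ and /e/, so it voices to [d]. /hutkohhite/ → hutkohhide.
Rule 3 (stop-cluster e-epenthesis): /t/ and /k/ form a stop–stop cluster, so [e] is inserted between them. /hutkohhide/ → hutekohhide.
Rule 4 (degemination): /hh/ is a geminate; the first /h/ deletes. /hutekohhide/ → hutekohide.
Rule 5 (final vowel raising): /e/ is a mid vowel in word-final position, so it raises to [i]. /hutekohide/ → hutekohidi.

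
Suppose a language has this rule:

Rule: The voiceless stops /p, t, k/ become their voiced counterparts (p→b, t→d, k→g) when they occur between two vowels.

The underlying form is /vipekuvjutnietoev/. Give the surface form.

/p/ is a voiceless stop between vowels /i/ and /e/, so it voices to [b].
/k/ is a voiceless stop between vowels /e/ and /u/, so it voices to [g].
/t/ is a voiceless stop between vowels /e/ and /o/, so it voices to [d].
The other instance of /t/ does not occur in the required environment and remains unchanged.
Surface form: [vibeguvjutniedoev].

vibeguvjutniedoev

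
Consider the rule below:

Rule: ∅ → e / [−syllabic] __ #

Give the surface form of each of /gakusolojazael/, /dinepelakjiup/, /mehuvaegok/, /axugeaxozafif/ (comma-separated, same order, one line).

gakusolojazaele, dinepelakjiupe, mehuvaegoke, axugeaxozafife

/gakusolojazael/: the form ends in the consonant /l/, so [e] is inserted word-finally. → [gakusolojazaele].
/dinepelakjiup/: the form ends in the consonant /p/, so [e] is inserted word-finally. → [dinepelakjiupe].
/mehuvaegok/: the form ends in the consonant /k/, so [e] is inserted word-finally. → [mehuvaegoke].
/axugeaxozafif/: the form ends in the consonant /f/, so [e] is inserted word-finally. → [axugeaxozafife].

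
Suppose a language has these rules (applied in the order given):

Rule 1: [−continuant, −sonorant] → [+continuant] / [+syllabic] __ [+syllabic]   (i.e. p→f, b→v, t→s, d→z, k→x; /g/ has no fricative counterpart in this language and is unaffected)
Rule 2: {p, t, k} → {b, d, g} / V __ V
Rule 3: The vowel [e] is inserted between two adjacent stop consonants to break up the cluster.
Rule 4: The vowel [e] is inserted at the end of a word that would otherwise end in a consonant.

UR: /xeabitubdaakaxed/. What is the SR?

Rule 1 (intervocalic spirantization): /b/ is a stop between vowels /a/ and /i/, so it spirantizes to the fricative [v]. /t/ is a stop between vowels /i/ and /u/, so it spirantizes to the fricative [s]. /k/ is a stop between vowels /a/ and /a/, so it spirantizes to the fricative [x]. /xeabitubdaakaxed/ → xeavisubdaaxaxed.
Rule 2 (intervocalic voicing): no segment meets the environment; /xeavisubdaaxaxed/ is unchanged.
Rule 3 (stop-cluster e-epenthesis): /b/ and /d/ form a stop–stop cluster, so [e] is inserted between them. /xeavisubdaaxaxed/ → xeavisubedaaxaxed.
Rule 4 (final e-epenthesis): the form ends in the consonant /d/, so [e] is inserted word-finally. /xeavisubedaaxaxed/ → xeavisubedaaxaxede.

xeavisubedaaxaxede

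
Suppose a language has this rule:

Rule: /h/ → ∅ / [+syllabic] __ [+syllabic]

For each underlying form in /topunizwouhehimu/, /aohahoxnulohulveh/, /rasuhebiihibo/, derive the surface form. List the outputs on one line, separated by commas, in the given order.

/topunizwouhehimu/: /h/ occurs between vowels /u/ and /e/, so it deletes. /h/ occurs between vowels /e/ and /i/, so it deletes. → [topunizwoueimu].
/aohahoxnulohulveh/: /h/ occurs between vowels /o/ and /a/, so it deletes. /h/ occurs between vowels /a/ and /o/, so it deletes. /h/ occurs between vowels /o/ and /u/, so it deletes. → [aoaoxnuloulveh].
/rasuhebiihibo/: /h/ occurs between vowels /u/ and /e/, so it deletes. /h/ occurs between vowels /i/ and /i/, so it deletes. → [rasuebiiibo].

topunizwoueimu, aoaoxnuloulveh, rasuebiiibo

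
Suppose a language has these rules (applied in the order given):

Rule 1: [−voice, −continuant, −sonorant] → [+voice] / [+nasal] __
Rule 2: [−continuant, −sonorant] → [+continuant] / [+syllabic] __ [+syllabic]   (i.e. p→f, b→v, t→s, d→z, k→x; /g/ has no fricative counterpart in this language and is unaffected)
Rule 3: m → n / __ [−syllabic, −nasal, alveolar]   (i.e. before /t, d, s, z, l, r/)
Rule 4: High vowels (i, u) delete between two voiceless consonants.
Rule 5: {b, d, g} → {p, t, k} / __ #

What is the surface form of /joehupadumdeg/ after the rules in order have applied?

Rule 1 (post-nasal voicing): no segment meets the environment; /joehupadumdeg/ is unchanged.
Rule 2 (intervocalic spirantization): /p/ is a stop between vowels /u/ and /a/, so it spirantizes to the fricative [f]. /d/ is a stop between vowels /a/ and /u/, so it spirantizes to the fricative [z]. /joehupadumdeg/ → joehufazumdeg.
Rule 3 (nasal place assimilation): /m/ precedes the alveolar consonant /d/, so it assimilates in place to [n]. /joehufazumdeg/ → joehufazundeg.
Rule 4 (high vowel syncope): /u/ is a high vowel flanked by voiceless consonants /h/ and /f/, so it deletes. /joehufazundeg/ → joehfazundeg.
Rule 5 (final devoicing): /g/ is a voiced stop in word-final position, so it devoices to [k]. /joehfazundeg/ → joehfazundek.

joehfazundek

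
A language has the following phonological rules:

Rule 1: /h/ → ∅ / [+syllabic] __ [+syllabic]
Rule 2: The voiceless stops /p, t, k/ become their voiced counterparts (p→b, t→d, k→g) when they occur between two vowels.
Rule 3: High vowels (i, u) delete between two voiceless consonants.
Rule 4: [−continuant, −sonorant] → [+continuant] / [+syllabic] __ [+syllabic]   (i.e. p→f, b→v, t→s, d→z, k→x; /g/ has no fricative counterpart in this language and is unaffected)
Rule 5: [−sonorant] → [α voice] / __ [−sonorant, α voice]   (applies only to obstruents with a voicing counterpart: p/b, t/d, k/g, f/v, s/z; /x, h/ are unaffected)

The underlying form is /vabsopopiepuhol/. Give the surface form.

vapsovovievuol

Rule 1 (intervocalic h-deletion): /h/ occurs between vowels /u/ and /o/, so it deletes. /vabsopopiepuhol/ → vabsopopiepuol.
Rule 2 (intervocalic voicing): /p/ is a voiceless stop between vowels /o/ and /o/, so it voices to [b]. /p/ is a voiceless stop between vowels /o/ and /i/, so it voices to [b]. /p/ is a voiceless stop between vowels /e/ and /u/, so it voices to [b]. /vabsopopiepuol/ → vabsobobiebuol.
Rule 3 (high vowel syncope): no segment meets the environment; /vabsobobiebuol/ is unchanged.
Rule 4 (intervocalic spirantization): /b/ is a stop between vowels /o/ and /o/, so it spirantizes to the fricative [v]. /b/ is a stop between vowels /o/ and /i/, so it spirantizes to the fricative [v]. /b/ is a stop between vowels /e/ and /u/, so it spirantizes to the fricative [v]. /vabsobobiebuol/ → vabsovovievuol.
Rule 5 (regressive voicing assimilation): /b/ precedes the voiceless obstruent /s/, so it devoices to [p] by assimilation. /vabsovovievuol/ → vapsovovievuol.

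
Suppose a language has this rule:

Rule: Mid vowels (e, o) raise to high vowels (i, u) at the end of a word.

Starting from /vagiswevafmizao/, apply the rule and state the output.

/o/ is a mid vowel in word-final position, so it raises to [u].
Surface form: [vagiswevafmizau].

vagiswevafmizau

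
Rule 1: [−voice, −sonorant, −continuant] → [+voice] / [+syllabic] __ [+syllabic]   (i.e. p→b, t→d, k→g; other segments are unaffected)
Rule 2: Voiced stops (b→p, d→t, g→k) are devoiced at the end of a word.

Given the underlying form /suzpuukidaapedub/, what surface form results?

suzpuugidaabedup

Rule 1 (intervocalic voicing): /k/ is a voiceless stop between vowels /u/ and /i/, so it voices to [g]. /p/ is a voiceless stop between vowels /a/ and /e/, so it voices to [b]. /suzpuukidaapedub/ → suzpuugidaabedub.
Rule 2 (final devoicing): /b/ is a voiced stop in word-final position, so it devoices to [p]. /suzpuugidaabedub/ → suzpuugidaabedup.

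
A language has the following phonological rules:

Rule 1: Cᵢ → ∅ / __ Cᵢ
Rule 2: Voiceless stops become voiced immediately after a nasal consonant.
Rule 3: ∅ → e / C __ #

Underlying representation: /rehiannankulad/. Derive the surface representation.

rehianangulade

Rule 1 (degemination): /nn/ is a geminate; the first /n/ deletes. /rehiannankulad/ → rehianankulad.
Rule 2 (post-nasal voicing): /k/ is a voiceless stop immediately after the nasal /n/, so it voices to [g]. /rehianankulad/ → rehianangulad.
Rule 3 (final e-epenthesis): the form ends in the consonant /d/, so [e] is inserted word-finally. /rehianangulad/ → rehianangulade.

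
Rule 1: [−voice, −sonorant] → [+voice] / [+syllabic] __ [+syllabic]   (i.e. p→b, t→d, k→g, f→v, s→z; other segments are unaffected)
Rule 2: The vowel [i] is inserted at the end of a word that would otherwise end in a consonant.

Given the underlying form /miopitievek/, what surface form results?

Rule 1 (intervocalic voicing): /p/ is a voiceless obstruent between vowels /o/ and /i/, so it voices to [b]. /t/ is a voiceless obstruent between vowels /i/ and /i/, so it voices to [d]. /miopitievek/ → miobidievek.
Rule 2 (final i-epenthesis): the form ends in the consonant /k/, so [i] is inserted word-finally. /miobidievek/ → miobidieveki.

miobidieveki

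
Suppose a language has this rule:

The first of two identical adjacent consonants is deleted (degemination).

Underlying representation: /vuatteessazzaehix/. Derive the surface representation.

vuateesazaehix

/tt/ is a geminate; the first /t/ deletes.
/ss/ is a geminate; the first /s/ deletes.
/zz/ is a geminate; the first /z/ deletes.
The other instances of /v/, /t/, /s/, /z/, /h/, /x/ do not occur in the required environment and remain unchanged.
Surface form: [vuateesazaehix].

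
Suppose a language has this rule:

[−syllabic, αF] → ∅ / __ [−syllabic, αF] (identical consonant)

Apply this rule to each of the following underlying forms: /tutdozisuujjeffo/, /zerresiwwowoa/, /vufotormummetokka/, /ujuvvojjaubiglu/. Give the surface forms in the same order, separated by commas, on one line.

tutdozisuujefo, zeresiwowoa, vufotormumetoka, ujuvojaubiglu

/tutdozisuujjeffo/: /jj/ is a geminate; the first /j/ deletes. /ff/ is a geminate; the first /f/ deletes. → [tutdozisuujefo].
/zerresiwwowoa/: /rr/ is a geminate; the first /r/ deletes. /ww/ is a geminate; the first /w/ deletes. → [zeresiwowoa].
/vufotormummetokka/: /mm/ is a geminate; the first /m/ deletes. /kk/ is a geminate; the first /k/ deletes. → [vufotormumetoka].
/ujuvvojjaubiglu/: /vv/ is a geminate; the first /v/ deletes. /jj/ is a geminate; the first /j/ deletes. → [ujuvojaubiglu].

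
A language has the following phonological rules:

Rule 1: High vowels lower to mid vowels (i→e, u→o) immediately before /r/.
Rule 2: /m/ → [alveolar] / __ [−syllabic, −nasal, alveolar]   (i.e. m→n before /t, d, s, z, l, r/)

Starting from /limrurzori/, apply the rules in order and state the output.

Rule 1 (pre-rhotic lowering): /u/ is a high vowel immediately before /r/, so it lowers to [o]. /limrurzori/ → limrorzori.
Rule 2 (nasal place assimilation): /m/ precedes the alveolar consonant /r/, so it assimilates in place to [n]. /limrorzori/ → linrorzori.

linrorzori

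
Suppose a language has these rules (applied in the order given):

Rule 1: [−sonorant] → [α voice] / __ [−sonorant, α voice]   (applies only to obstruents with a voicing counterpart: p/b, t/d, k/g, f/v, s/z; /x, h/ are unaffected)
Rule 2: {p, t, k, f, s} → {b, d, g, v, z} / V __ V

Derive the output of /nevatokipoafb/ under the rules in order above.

nevadogiboavb

Rule 1 (regressive voicing assimilation): /f/ precedes the voiced obstruent /b/, so it voices to [v] by assimilation. /nevatokipoafb/ → nevatokipoavb.
Rule 2 (intervocalic voicing): /t/ is a voiceless obstruent between vowels /a/ and /o/, so it voices to [d]. /k/ is a voiceless obstruent between vowels /o/ and /i/, so it voices to [g]. /p/ is a voiceless obstruent between vowels /i/ and /o/, so it voices to [b]. /nevatokipoavb/ → nevadogiboavb.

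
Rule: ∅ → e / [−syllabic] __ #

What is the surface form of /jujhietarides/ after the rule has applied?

jujhietaridese

the form ends in the consonant /s/, so [e] is inserted word-finally.
Surface form: [jujhietaridese].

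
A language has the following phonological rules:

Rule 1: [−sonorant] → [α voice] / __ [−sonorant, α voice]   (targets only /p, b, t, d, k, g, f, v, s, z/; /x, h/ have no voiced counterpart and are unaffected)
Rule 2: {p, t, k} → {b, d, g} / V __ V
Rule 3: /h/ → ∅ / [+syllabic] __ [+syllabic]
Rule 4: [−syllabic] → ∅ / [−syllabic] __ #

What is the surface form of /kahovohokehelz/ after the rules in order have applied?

kaovoogeel

Rule 1 (regressive voicing assimilation): no segment meets the environment; /kahovohokehelz/ is unchanged.
Rule 2 (intervocalic voicing): /k/ is a voiceless stop between vowels /o/ and /e/, so it voices to [g]. /kahovohokehelz/ → kahovohogehelz.
Rule 3 (intervocalic h-deletion): /h/ occurs between vowels /a/ and /o/, so it deletes. /h/ occurs between vowels /o/ and /o/, so it deletes. /h/ occurs between vowels /e/ and /e/, so it deletes. /kahovohogehelz/ → kaovoogeelz.
Rule 4 (final cluster simplification): /z/ is the second consonant of a word-final cluster /lz/, so it deletes. /kaovoogeelz/ → kaovoogeel.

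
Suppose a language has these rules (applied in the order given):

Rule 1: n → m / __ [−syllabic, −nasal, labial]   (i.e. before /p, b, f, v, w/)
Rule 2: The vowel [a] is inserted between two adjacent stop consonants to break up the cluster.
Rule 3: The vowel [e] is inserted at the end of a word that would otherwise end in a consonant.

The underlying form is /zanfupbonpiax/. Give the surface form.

zamfupabompiaxe

Rule 1 (nasal place assimilation): /n/ precedes the labial consonant /f/, so it assimilates in place to [m]. /n/ precedes the labial consonant /p/, so it assimilates in place to [m]. /zanfupbonpiax/ → zamfupbompiax.
Rule 2 (stop-cluster a-epenthesis): /p/ and /b/ form a stop–stop cluster, so [a] is inserted between them. /zamfupbompiax/ → zamfupabompiax.
Rule 3 (final e-epenthesis): the form ends in the consonant /x/, so [e] is inserted word-finally. /zamfupabompiax/ → zamfupabompiaxe.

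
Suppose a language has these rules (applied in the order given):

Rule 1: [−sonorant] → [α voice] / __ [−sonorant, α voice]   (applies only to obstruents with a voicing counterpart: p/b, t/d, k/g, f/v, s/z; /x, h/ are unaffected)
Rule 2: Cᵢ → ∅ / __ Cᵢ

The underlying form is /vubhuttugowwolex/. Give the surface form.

Rule 1 (regressive voicing assimilation): /b/ precedes the voiceless obstruent /h/, so it devoices to [p] by assimilation. /vubhuttugowwolex/ → vuphuttugowwolex.
Rule 2 (degemination): /tt/ is a geminate; the first /t/ deletes. /ww/ is a geminate; the first /w/ deletes. /vuphuttugowwolex/ → vuphutugowolex.

vuphutugowolex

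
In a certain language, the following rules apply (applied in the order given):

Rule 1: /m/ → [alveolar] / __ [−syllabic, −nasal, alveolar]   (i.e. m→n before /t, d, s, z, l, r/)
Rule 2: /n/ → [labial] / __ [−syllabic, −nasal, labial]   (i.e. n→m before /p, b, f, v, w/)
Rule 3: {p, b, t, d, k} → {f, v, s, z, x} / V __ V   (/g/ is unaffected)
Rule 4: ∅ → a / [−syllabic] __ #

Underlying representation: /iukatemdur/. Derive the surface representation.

iuxasendura

Rule 1 (nasal place assimilation): /m/ precedes the alveolar consonant /d/, so it assimilates in place to [n]. /iukatemdur/ → iukatendur.
Rule 2 (nasal place assimilation): no segment meets the environment; /iukatendur/ is unchanged.
Rule 3 (intervocalic spirantization): /k/ is a stop between vowels /u/ and /a/, so it spirantizes to the fricative [x]. /t/ is a stop between vowels /a/ and /e/, so it spirantizes to the fricative [s]. /iukatendur/ → iuxasendur.
Rule 4 (final a-epenthesis): the form ends in the consonant /r/, so [a] is inserted word-finally. /iuxasendur/ → iuxasendura.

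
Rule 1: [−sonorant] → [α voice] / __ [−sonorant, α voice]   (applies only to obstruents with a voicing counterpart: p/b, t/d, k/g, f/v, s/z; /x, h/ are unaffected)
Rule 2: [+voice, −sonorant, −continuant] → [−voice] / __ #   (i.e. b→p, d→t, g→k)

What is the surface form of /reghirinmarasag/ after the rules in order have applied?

rekhirinmarasak

Rule 1 (regressive voicing assimilation): /g/ precedes the voiceless obstruent /h/, so it devoices to [k] by assimilation. /reghirinmarasag/ → rekhirinmarasag.
Rule 2 (final devoicing): /g/ is a voiced stop in word-final position, so it devoices to [k]. /rekhirinmarasag/ → rekhirinmarasak.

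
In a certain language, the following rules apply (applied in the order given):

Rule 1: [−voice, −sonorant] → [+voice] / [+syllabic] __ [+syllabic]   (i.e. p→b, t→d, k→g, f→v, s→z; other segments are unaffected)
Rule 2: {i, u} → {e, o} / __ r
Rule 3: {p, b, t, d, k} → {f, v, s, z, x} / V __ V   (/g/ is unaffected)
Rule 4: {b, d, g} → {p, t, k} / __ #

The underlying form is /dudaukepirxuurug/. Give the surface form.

duzaugeverxuoruk

Rule 1 (intervocalic voicing): /k/ is a voiceless obstruent between vowels /u/ and /e/, so it voices to [g]. /p/ is a voiceless obstruent between vowels /e/ and /i/, so it voices to [b]. /dudaukepirxuurug/ → dudaugebirxuurug.
Rule 2 (pre-rhotic lowering): /i/ is a high vowel immediately before /r/, so it lowers to [e]. /u/ is a high vowel immediately before /r/, so it lowers to [o]. /dudaugebirxuurug/ → dudaugeberxuorug.
Rule 3 (intervocalic spirantization): /d/ is a stop between vowels /u/ and /a/, so it spirantizes to the fricative [z]. /b/ is a stop between vowels /e/ and /e/, so it spirantizes to the fricative [v]. /dudaugeberxuorug/ → duzaugeverxuorug.
Rule 4 (final devoicing): /g/ is a voiced stop in word-final position, so it devoices to [k]. /duzaugeverxuorug/ → duzaugeverxuoruk.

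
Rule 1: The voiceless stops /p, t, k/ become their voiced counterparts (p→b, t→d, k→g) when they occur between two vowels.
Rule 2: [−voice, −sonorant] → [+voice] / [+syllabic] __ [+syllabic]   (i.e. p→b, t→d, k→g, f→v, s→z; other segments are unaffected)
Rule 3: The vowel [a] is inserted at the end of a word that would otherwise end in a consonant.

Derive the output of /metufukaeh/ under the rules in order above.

meduvugaeha

Rule 1 (intervocalic voicing): /t/ is a voiceless stop between vowels /e/ and /u/, so it voices to [d]. /k/ is a voiceless stop between vowels /u/ and /a/, so it voices to [g]. /metufukaeh/ → medufugaeh.
Rule 2 (intervocalic voicing): /f/ is a voiceless obstruent between vowels /u/ and /u/, so it voices to [v]. /medufugaeh/ → meduvugaeh.
Rule 3 (final a-epenthesis): the form ends in the consonant /h/, so [a] is inserted word-finally. /meduvugaeh/ → meduvugaeha.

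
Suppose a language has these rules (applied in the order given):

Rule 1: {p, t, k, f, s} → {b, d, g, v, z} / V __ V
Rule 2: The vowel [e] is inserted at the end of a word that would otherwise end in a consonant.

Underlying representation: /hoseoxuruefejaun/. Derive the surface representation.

Rule 1 (intervocalic voicing): /s/ is a voiceless obstruent between vowels /o/ and /e/, so it voices to [z]. /f/ is a voiceless obstruent between vowels /e/ and /e/, so it voices to [v]. /hoseoxuruefejaun/ → hozeoxuruevejaun.
Rule 2 (final e-epenthesis): the form ends in the consonant /n/, so [e] is inserted word-finally. /hozeoxuruevejaun/ → hozeoxuruevejaune.

hozeoxuruevejaune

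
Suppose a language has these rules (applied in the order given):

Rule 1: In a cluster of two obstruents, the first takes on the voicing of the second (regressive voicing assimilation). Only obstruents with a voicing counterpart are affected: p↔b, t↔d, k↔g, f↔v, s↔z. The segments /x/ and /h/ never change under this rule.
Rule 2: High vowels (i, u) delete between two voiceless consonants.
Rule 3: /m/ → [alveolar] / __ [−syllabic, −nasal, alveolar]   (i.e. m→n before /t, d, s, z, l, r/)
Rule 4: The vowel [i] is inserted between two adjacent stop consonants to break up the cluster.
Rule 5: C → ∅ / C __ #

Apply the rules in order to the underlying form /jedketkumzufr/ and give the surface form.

Rule 1 (regressive voicing assimilation): /d/ precedes the voiceless obstruent /k/, so it devoices to [t] by assimilation. /jedketkumzufr/ → jetketkumzufr.
Rule 2 (high vowel syncope): no segment meets the environment; /jetketkumzufr/ is unchanged.
Rule 3 (nasal place assimilation): /m/ precedes the alveolar consonant /z/, so it assimilates in place to [n]. /jetketkumzufr/ → jetketkunzufr.
Rule 4 (stop-cluster i-epenthesis): /t/ and /k/ form a stop–stop cluster, so [i] is inserted between them. /t/ and /k/ form a stop–stop cluster, so [i] is inserted between them. /jetketkunzufr/ → jetiketikunzufr.
Rule 5 (final cluster simplification): /r/ is the second consonant of a word-final cluster /fr/, so it deletes. /jetiketikunzufr/ → jetiketikunzuf.

jetiketikunzuf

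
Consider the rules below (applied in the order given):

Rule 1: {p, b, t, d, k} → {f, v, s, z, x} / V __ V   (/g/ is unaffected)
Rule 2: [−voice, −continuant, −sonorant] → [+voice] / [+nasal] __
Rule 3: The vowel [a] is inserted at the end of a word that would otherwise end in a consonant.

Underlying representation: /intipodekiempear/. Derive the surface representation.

indifozexiembeara

Rule 1 (intervocalic spirantization): /p/ is a stop between vowels /i/ and /o/, so it spirantizes to the fricative [f]. /d/ is a stop between vowels /o/ and /e/, so it spirantizes to the fricative [z]. /k/ is a stop between vowels /e/ and /i/, so it spirantizes to the fricative [x]. /intipodekiempear/ → intifozexiempear.
Rule 2 (post-nasal voicing): /t/ is a voiceless stop immediately after the nasal /n/, so it voices to [d]. /p/ is a voiceless stop immediately after the nasal /m/, so it voices to [b]. /intifozexiempear/ → indifozexiembear.
Rule 3 (final a-epenthesis): the form ends in the consonant /r/, so [a] is inserted word-finally. /indifozexiembear/ → indifozexiembeara.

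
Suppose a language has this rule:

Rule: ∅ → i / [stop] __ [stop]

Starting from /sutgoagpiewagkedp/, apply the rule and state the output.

sutigoagipiewagikedip

/t/ and /g/ form a stop–stop cluster, so [i] is inserted between them.
/g/ and /p/ form a stop–stop cluster, so [i] is inserted between them.
/g/ and /k/ form a stop–stop cluster, so [i] is inserted between them.
/d/ and /p/ form a stop–stop cluster, so [i] is inserted between them.
Surface form: [sutigoagipiewagikedip].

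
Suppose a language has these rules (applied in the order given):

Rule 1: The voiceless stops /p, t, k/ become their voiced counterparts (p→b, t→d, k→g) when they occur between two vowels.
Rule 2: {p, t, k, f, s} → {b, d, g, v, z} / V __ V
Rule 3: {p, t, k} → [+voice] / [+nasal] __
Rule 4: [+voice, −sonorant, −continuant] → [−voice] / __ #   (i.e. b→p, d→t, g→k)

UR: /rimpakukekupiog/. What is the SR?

rimbagugegubiok

Rule 1 (intervocalic voicing): /k/ is a voiceless stop between vowels /a/ and /u/, so it voices to [g]. /k/ is a voiceless stop between vowels /u/ and /e/, so it voices to [g]. /k/ is a voiceless stop between vowels /e/ and /u/, so it voices to [g]. /p/ is a voiceless stop between vowels /u/ and /i/, so it voices to [b]. /rimpakukekupiog/ → rimpagugegubiog.
Rule 2 (intervocalic voicing): no segment meets the environment; /rimpagugegubiog/ is unchanged.
Rule 3 (post-nasal voicing): /p/ is a voiceless stop immediately after the nasal /m/, so it voices to [b]. /rimpagugegubiog/ → rimbagugegubiog.
Rule 4 (final devoicing): /g/ is a voiced stop in word-final position, so it devoices to [k]. /rimbagugegubiog/ → rimbagugegubiok.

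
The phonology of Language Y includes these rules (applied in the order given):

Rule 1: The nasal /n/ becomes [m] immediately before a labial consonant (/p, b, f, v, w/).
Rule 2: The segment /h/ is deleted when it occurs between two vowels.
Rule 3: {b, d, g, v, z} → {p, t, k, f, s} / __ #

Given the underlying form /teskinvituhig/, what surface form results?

teskimvituik

Rule 1 (nasal place assimilation): /n/ precedes the labial consonant /v/, so it assimilates in place to [m]. /teskinvituhig/ → teskimvituhig.
Rule 2 (intervocalic h-deletion): /h/ occurs between vowels /u/ and /i/, so it deletes. /teskimvituhig/ → teskimvituig.
Rule 3 (final devoicing): /g/ is a voiced obstruent in word-final position, so it devoices to [k]. /teskimvituig/ → teskimvituik.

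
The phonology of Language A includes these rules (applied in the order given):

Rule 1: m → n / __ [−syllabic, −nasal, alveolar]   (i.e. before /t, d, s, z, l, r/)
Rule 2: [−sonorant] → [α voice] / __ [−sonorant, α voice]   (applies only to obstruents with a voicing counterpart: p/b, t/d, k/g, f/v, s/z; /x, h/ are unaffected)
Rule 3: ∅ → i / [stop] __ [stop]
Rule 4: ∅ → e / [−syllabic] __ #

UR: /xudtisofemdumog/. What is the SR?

xutitisofendumoge

Rule 1 (nasal place assimilation): /m/ precedes the alveolar consonant /d/, so it assimilates in place to [n]. /xudtisofemdumog/ → xudtisofendumog.
Rule 2 (regressive voicing assimilation): /d/ precedes the voiceless obstruent /t/, so it devoices to [t] by assimilation. /xudtisofendumog/ → xuttisofendumog.
Rule 3 (stop-cluster i-epenthesis): /t/ and /t/ form a stop–stop cluster, so [i] is inserted between them. /xuttisofendumog/ → xutitisofendumog.
Rule 4 (final e-epenthesis): the form ends in the consonant /g/, so [e] is inserted word-finally. /xutitisofendumog/ → xutitisofendumoge.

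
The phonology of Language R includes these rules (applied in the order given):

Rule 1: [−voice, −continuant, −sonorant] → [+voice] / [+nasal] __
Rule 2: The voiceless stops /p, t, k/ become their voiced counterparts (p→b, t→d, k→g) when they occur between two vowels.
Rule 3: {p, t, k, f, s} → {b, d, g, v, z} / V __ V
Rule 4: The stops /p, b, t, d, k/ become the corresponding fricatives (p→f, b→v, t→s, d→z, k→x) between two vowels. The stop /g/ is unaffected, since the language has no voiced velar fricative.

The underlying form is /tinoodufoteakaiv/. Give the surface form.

tinoozuvozeagaiv

Rule 1 (post-nasal voicing): no segment meets the environment; /tinoodufoteakaiv/ is unchanged.
Rule 2 (intervocalic voicing): /t/ is a voiceless stop between vowels /o/ and /e/, so it voices to [d]. /k/ is a voiceless stop between vowels /a/ and /a/, so it voices to [g]. /tinoodufoteakaiv/ → tinoodufodeagaiv.
Rule 3 (intervocalic voicing): /f/ is a voiceless obstruent between vowels /u/ and /o/, so it voices to [v]. /tinoodufodeagaiv/ → tinooduvodeagaiv.
Rule 4 (intervocalic spirantization): /d/ is a stop between vowels /o/ and /u/, so it spirantizes to the fricative [z]. /d/ is a stop between vowels /o/ and /e/, so it spirantizes to the fricative [z]. /tinooduvodeagaiv/ → tinoozuvozeagaiv.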